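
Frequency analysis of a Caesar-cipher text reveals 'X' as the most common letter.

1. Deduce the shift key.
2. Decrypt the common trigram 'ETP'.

Step 1: In English, 'E' is the most frequent letter (12.7%).
Step 2: The most frequent ciphertext letter is 'X' (position 23).
Step 3: Shift = (23 - 4) mod 26 = 19.
Step 4: Decrypt 'ETP' by shifting back 19:
  E -> L
  T -> A
  P -> W
Step 5: 'ETP' decrypts to 'LAW'.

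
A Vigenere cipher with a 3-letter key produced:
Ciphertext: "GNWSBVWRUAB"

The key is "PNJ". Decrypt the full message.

Step 1: Key 'PNJ' has length 3. Extended key: PNJPNJPNJPN
Step 2: Decrypt each position:
  G(6) - P(15) = 17 = R
  N(13) - N(13) = 0 = A
  W(22) - J(9) = 13 = N
  S(18) - P(15) = 3 = D
  B(1) - N(13) = 14 = O
  V(21) - J(9) = 12 = M
  W(22) - P(15) = 7 = H
  R(17) - N(13) = 4 = E
  U(20) - J(9) = 11 = L
  A(0) - P(15) = 11 = L
  B(1) - N(13) = 14 = O
Plaintext: RANDOMHELLO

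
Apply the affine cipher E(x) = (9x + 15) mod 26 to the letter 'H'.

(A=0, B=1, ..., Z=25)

Step 1: Convert 'H' to number: x = 7.
Step 2: E(7) = (9 * 7 + 15) mod 26 = 78 mod 26 = 0.
Step 3: Convert 0 back to letter: A.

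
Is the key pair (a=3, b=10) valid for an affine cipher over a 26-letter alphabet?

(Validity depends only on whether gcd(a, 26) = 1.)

Step 1: Compute gcd(3, 26).
Step 2: gcd(3, 26) = 1.
Since gcd = 1, 3 is coprime with 26, so it is a valid key.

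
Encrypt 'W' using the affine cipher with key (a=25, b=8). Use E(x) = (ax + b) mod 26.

Step 1: Convert 'W' to number: x = 22.
Step 2: E(22) = (25 * 22 + 8) mod 26 = 558 mod 26 = 12.
Step 3: Convert 12 back to letter: M.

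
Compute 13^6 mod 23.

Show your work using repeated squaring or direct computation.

Step 1: Compute 13^6 mod 23 step by step, reducing modulo 23 at each step.
  13^1 mod 23 = 13
  13^2 mod 23 = (13 * 13) mod 23 = 8
  13^3 mod 23 = (8 * 13) mod 23 = 12
  13^4 mod 23 = (12 * 13) mod 23 = 18
  13^5 mod 23 = (18 * 13) mod 23 = 4
  13^6 mod 23 = (4 * 13) mod 23 = 6
Step 2: Result = 6.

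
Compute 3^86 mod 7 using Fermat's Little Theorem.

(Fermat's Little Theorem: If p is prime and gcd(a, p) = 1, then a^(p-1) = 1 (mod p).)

Step 1: Since 7 is prime, by Fermat's Little Theorem: 3^6 = 1 (mod 7).
Step 2: Reduce exponent: 86 mod 6 = 2.
Step 3: So 3^86 = 3^2 (mod 7).
Step 4: 3^2 mod 7 = 2.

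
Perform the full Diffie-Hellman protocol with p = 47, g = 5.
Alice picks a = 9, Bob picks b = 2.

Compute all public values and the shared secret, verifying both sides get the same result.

Step 1: A = g^a mod p = 5^9 mod 47 = 40.
Step 2: B = g^b mod p = 5^2 mod 47 = 25.
Step 3: Alice computes s = B^a mod p = 25^9 mod 47 = 2.
Step 4: Bob computes s = A^b mod p = 40^2 mod 47 = 2.
Both sides agree: shared secret = 2.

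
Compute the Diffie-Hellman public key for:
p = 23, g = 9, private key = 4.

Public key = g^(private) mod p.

Step 1: A = g^a mod p = 9^4 mod 23.
  9^1 mod 23 = 9
  9^2 mod 23 = (9 * 9) mod 23 = 12
  9^3 mod 23 = (12 * 9) mod 23 = 16
  9^4 mod 23 = (16 * 9) mod 23 = 6
Result: A = 6.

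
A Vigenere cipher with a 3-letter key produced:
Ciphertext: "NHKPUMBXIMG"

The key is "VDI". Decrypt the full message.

Step 1: Key 'VDI' has length 3. Extended key: VDIVDIVDIVD
Step 2: Decrypt each position:
  N(13) - V(21) = 18 = S
  H(7) - D(3) = 4 = E
  K(10) - I(8) = 2 = C
  P(15) - V(21) = 20 = U
  U(20) - D(3) = 17 = R
  M(12) - I(8) = 4 = E
  B(1) - V(21) = 6 = G
  X(23) - D(3) = 20 = U
  I(8) - I(8) = 0 = A
  M(12) - V(21) = 17 = R
  G(6) - D(3) = 3 = D
Plaintext: SECUREGUARD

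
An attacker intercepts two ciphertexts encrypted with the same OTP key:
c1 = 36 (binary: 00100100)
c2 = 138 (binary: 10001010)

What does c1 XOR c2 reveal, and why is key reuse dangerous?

Step 1: c1 XOR c2 = (m1 XOR k) XOR (m2 XOR k).
Step 2: By XOR associativity/commutativity: = m1 XOR m2 XOR k XOR k = m1 XOR m2.
Step 3: 00100100 XOR 10001010 = 10101110 = 174.
Step 4: The key cancels out! An attacker learns m1 XOR m2 = 174, revealing the relationship between plaintexts.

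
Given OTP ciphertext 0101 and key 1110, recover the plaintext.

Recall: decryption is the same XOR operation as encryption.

Step 1: XOR ciphertext with key:
  Ciphertext: 0101
  Key:        1110
  XOR:        1011
Step 2: Plaintext = 1011 = 11 in decimal.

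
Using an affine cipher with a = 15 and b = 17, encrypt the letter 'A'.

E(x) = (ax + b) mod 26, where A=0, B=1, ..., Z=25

Step 1: Convert 'A' to number: x = 0.
Step 2: E(0) = (15 * 0 + 17) mod 26 = 17 mod 26 = 17.
Step 3: Convert 17 back to letter: R.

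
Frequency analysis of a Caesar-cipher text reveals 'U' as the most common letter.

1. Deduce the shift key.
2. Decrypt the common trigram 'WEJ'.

Step 1: In English, 'E' is the most frequent letter (12.7%).
Step 2: The most frequent ciphertext letter is 'U' (position 20).
Step 3: Shift = (20 - 4) mod 26 = 16.
Step 4: Decrypt 'WEJ' by shifting back 16:
  W -> G
  E -> O
  J -> T
Step 5: 'WEJ' decrypts to 'GOT'.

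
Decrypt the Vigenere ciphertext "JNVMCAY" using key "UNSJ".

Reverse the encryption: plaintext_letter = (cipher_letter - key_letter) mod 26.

Step 1: Extend key: UNSJUNS
Step 2: Decrypt each letter (c - k) mod 26:
  J(9) - U(20) = (9-20) mod 26 = 15 = P
  N(13) - N(13) = (13-13) mod 26 = 0 = A
  V(21) - S(18) = (21-18) mod 26 = 3 = D
  M(12) - J(9) = (12-9) mod 26 = 3 = D
  C(2) - U(20) = (2-20) mod 26 = 8 = I
  A(0) - N(13) = (0-13) mod 26 = 13 = N
  Y(24) - S(18) = (24-18) mod 26 = 6 = G
Plaintext: PADDING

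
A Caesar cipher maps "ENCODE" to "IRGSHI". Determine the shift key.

Step 1: Compare first letters: E (position 4) -> I (position 8).
Step 2: Shift = (8 - 4) mod 26 = 4.
The shift value is 4.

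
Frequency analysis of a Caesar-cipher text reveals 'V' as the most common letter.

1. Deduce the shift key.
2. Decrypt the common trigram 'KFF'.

Step 1: In English, 'E' is the most frequent letter (12.7%).
Step 2: The most frequent ciphertext letter is 'V' (position 21).
Step 3: Shift = (21 - 4) mod 26 = 17.
Step 4: Decrypt 'KFF' by shifting back 17:
  K -> T
  F -> O
  F -> O
Step 5: 'KFF' decrypts to 'TOO'.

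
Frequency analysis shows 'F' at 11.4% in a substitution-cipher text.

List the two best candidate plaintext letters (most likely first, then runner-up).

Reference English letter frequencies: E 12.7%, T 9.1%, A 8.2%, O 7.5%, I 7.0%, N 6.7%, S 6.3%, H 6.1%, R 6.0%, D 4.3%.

Step 1: Observed frequency of 'F' is 11.4%.
Step 2: Compute distances to each reference frequency and sort:
  E (12.7%): difference = 1.3% <-- BEST
  T (9.1%): difference = 2.3% <-- RUNNER-UP
  A (8.2%): difference = 3.2%
  O (7.5%): difference = 3.9%
  I (7.0%): difference = 4.4%
Step 3: Most likely is 'E' (12.7%, diff 1.3%); second most likely is 'T' (9.1%, diff 2.3%).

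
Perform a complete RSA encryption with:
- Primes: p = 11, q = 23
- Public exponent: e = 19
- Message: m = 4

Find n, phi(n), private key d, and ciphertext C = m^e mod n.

Step 1: n = 11 * 23 = 253.
Step 2: phi(n) = (11-1)(23-1) = 10 * 22 = 220.
Step 3: Find d = 19^(-1) mod 220 = 139.
  Verify: 19 * 139 = 2641 = 1 (mod 220).
Step 4: C = 4^19 mod 253 = 124.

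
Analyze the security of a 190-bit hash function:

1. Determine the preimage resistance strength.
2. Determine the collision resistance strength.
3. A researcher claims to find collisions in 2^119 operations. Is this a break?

Step 1: Preimage resistance requires brute-force of 2^190 operations.
Step 2: Collision resistance (birthday bound) = 2^(190/2) = 2^95.
Step 3: The claimed attack costs 2^119 operations.
Step 4: Since 2^119 >= 2^95, the claimed attack is no faster than the generic birthday attack, so this does not break collision resistance.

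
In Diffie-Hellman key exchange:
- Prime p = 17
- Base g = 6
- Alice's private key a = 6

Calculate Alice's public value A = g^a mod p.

Step 1: A = g^a mod p = 6^6 mod 17.
  6^1 mod 17 = 6
  6^2 mod 17 = (6 * 6) mod 17 = 2
  6^3 mod 17 = (2 * 6) mod 17 = 12
  6^4 mod 17 = (12 * 6) mod 17 = 4
  6^5 mod 17 = (4 * 6) mod 17 = 7
  6^6 mod 17 = (7 * 6) mod 17 = 8
Result: A = 8.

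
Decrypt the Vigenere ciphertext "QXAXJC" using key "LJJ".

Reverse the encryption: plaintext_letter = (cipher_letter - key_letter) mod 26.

Step 1: Extend key: LJJLJJ
Step 2: Decrypt each letter (c - k) mod 26:
  Q(16) - L(11) = (16-11) mod 26 = 5 = F
  X(23) - J(9) = (23-9) mod 26 = 14 = O
  A(0) - J(9) = (0-9) mod 26 = 17 = R
  X(23) - L(11) = (23-11) mod 26 = 12 = M
  J(9) - J(9) = (9-9) mod 26 = 0 = A
  C(2) - J(9) = (2-9) mod 26 = 19 = T
Plaintext: FORMAT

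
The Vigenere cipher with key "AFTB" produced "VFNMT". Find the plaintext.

Step 1: Extend key: AFTBA
Step 2: Decrypt each letter (c - k) mod 26:
  V(21) - A(0) = (21-0) mod 26 = 21 = V
  F(5) - F(5) = (5-5) mod 26 = 0 = A
  N(13) - T(19) = (13-19) mod 26 = 20 = U
  M(12) - B(1) = (12-1) mod 26 = 11 = L
  T(19) - A(0) = (19-0) mod 26 = 19 = T
Plaintext: VAULT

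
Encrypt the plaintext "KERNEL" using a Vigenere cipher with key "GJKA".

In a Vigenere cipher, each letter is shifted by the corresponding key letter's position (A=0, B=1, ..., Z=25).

Step 1: Repeat key to match plaintext length:
  Plaintext: KERNEL
  Key:       GJKAGJ
Step 2: Encrypt each letter:
  K(10) + G(6) = (10+6) mod 26 = 16 = Q
  E(4) + J(9) = (4+9) mod 26 = 13 = N
  R(17) + K(10) = (17+10) mod 26 = 1 = B
  N(13) + A(0) = (13+0) mod 26 = 13 = N
  E(4) + G(6) = (4+6) mod 26 = 10 = K
  L(11) + J(9) = (11+9) mod 26 = 20 = U
Ciphertext: QNBNKU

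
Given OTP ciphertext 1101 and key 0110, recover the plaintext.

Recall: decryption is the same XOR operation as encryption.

Step 1: XOR ciphertext with key:
  Ciphertext: 1101
  Key:        0110
  XOR:        1011
Step 2: Plaintext = 1011 = 11 in decimal.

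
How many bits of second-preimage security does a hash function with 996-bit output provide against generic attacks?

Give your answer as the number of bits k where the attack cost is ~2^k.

Step 1: The hash has a 996-bit output.
Step 2: Second-preimage resistance means: given a specific input x, it should be infeasible to find a different y with h(y) = h(x).
With a 996-bit output, a generic search for a second preimage costs about 2^996 evaluations (each trial matches the fixed target with probability 2^-996).
Step 3: Security level = 996 bits.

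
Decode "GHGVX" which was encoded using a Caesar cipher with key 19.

Step 1: Reverse the shift by subtracting 19 from each letter position.
  G (position 6) -> position (6-19) mod 26 = 13 -> N
  H (position 7) -> position (7-19) mod 26 = 14 -> O
  G (position 6) -> position (6-19) mod 26 = 13 -> N
  V (position 21) -> position (21-19) mod 26 = 2 -> C
  X (position 23) -> position (23-19) mod 26 = 4 -> E
Decrypted message: NONCE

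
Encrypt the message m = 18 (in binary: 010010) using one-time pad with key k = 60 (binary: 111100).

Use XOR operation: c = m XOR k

Step 1: Write out the XOR operation bit by bit:
  Message: 010010
  Key:     111100
  XOR:     101110
Step 2: Convert to decimal: 101110 = 46.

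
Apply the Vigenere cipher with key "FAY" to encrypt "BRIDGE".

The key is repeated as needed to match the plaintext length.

Step 1: Repeat key to match plaintext length:
  Plaintext: BRIDGE
  Key:       FAYFAY
Step 2: Encrypt each letter:
  B(1) + F(5) = (1+5) mod 26 = 6 = G
  R(17) + A(0) = (17+0) mod 26 = 17 = R
  I(8) + Y(24) = (8+24) mod 26 = 6 = G
  D(3) + F(5) = (3+5) mod 26 = 8 = I
  G(6) + A(0) = (6+0) mod 26 = 6 = G
  E(4) + Y(24) = (4+24) mod 26 = 2 = C
Ciphertext: GRGIGC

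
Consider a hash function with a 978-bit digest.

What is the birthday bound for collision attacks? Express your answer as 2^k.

Step 1: The birthday paradox gives collision probability ~50% after sqrt(2^n) = 2^(n/2) hashes.
Step 2: For 978-bit output: 2^(978/2) = 2^489.
Step 3: Approximately 2^489 hash computations needed.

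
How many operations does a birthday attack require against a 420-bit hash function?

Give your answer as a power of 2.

Step 1: The birthday paradox gives collision probability ~50% after sqrt(2^n) = 2^(n/2) hashes.
Step 2: For 420-bit output: 2^(420/2) = 2^210.
Step 3: Approximately 2^210 hash computations needed.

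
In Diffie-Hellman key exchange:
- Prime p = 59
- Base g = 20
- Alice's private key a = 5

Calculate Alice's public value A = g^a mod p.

Step 1: A = g^a mod p = 20^5 mod 59.
  20^1 mod 59 = 20
  20^2 mod 59 = (20 * 20) mod 59 = 46
  20^3 mod 59 = (46 * 20) mod 59 = 35
  20^4 mod 59 = (35 * 20) mod 59 = 51
  20^5 mod 59 = (51 * 20) mod 59 = 17
Result: A = 17.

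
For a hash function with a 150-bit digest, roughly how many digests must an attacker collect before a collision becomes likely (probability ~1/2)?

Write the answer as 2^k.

Step 1: The birthday paradox gives collision probability ~50% after sqrt(2^n) = 2^(n/2) hashes.
Step 2: For 150-bit output: 2^(150/2) = 2^75.
Step 3: Approximately 2^75 hash computations needed.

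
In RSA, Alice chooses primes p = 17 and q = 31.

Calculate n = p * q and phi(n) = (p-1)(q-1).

Step 1: n = p * q = 17 * 31 = 527.
Step 2: phi(n) = (p-1)(q-1) = 16 * 30 = 480.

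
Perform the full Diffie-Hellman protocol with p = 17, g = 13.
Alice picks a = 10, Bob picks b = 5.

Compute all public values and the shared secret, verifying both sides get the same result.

Step 1: A = g^a mod p = 13^10 mod 17 = 16.
Step 2: B = g^b mod p = 13^5 mod 17 = 13.
Step 3: Alice computes s = B^a mod p = 13^10 mod 17 = 16.
Step 4: Bob computes s = A^b mod p = 16^5 mod 17 = 16.
Both sides agree: shared secret = 16.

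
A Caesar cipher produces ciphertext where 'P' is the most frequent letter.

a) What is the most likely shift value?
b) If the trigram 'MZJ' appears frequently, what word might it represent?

Step 1: In English, 'E' is the most frequent letter (12.7%).
Step 2: The most frequent ciphertext letter is 'P' (position 15).
Step 3: Shift = (15 - 4) mod 26 = 11.
Step 4: Decrypt 'MZJ' by shifting back 11:
  M -> B
  Z -> O
  J -> Y
Step 5: 'MZJ' decrypts to 'BOY'.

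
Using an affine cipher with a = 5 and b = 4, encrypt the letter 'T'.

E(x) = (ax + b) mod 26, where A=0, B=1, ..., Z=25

Step 1: Convert 'T' to number: x = 19.
Step 2: E(19) = (5 * 19 + 4) mod 26 = 99 mod 26 = 21.
Step 3: Convert 21 back to letter: V.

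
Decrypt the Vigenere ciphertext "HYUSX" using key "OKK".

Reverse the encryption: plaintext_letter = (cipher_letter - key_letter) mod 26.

Step 1: Extend key: OKKOK
Step 2: Decrypt each letter (c - k) mod 26:
  H(7) - O(14) = (7-14) mod 26 = 19 = T
  Y(24) - K(10) = (24-10) mod 26 = 14 = O
  U(20) - K(10) = (20-10) mod 26 = 10 = K
  S(18) - O(14) = (18-14) mod 26 = 4 = E
  X(23) - K(10) = (23-10) mod 26 = 13 = N
Plaintext: TOKEN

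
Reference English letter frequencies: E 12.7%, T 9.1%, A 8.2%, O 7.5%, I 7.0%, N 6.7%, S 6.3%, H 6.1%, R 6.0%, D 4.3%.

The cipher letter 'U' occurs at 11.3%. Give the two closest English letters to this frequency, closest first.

Step 1: Observed frequency of 'U' is 11.3%.
Step 2: Compute distances to each reference frequency and sort:
  E (12.7%): difference = 1.4% <-- BEST
  T (9.1%): difference = 2.2% <-- RUNNER-UP
  A (8.2%): difference = 3.1%
  O (7.5%): difference = 3.8%
  I (7.0%): difference = 4.3%
Step 3: Most likely is 'E' (12.7%, diff 1.4%); second most likely is 'T' (9.1%, diff 2.2%).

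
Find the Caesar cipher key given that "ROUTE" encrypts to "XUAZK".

Step 1: Compare first letters: R (position 17) -> X (position 23).
Step 2: Shift = (23 - 17) mod 26 = 6.
The shift value is 6.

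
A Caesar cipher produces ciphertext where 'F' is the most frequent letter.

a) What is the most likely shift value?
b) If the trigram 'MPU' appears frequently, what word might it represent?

Step 1: In English, 'E' is the most frequent letter (12.7%).
Step 2: The most frequent ciphertext letter is 'F' (position 5).
Step 3: Shift = (5 - 4) mod 26 = 1.
Step 4: Decrypt 'MPU' by shifting back 1:
  M -> L
  P -> O
  U -> T
Step 5: 'MPU' decrypts to 'LOT'.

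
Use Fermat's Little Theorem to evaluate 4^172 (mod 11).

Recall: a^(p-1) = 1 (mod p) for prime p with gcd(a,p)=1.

Step 1: Since 11 is prime, by Fermat's Little Theorem: 4^10 = 1 (mod 11).
Step 2: Reduce exponent: 172 mod 10 = 2.
Step 3: So 4^172 = 4^2 (mod 11).
Step 4: 4^2 mod 11 = 5.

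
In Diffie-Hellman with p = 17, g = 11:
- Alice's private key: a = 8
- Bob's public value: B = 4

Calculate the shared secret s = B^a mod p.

Step 1: s = B^a mod p = 4^8 mod 17.
  4^1 mod 17 = 4
  4^2 mod 17 = (4 * 4) mod 17 = 16
  4^3 mod 17 = (16 * 4) mod 17 = 13
  4^4 mod 17 = (13 * 4) mod 17 = 1
  4^5 mod 17 = (1 * 4) mod 17 = 4
  4^6 mod 17 = (4 * 4) mod 17 = 16
  4^7 mod 17 = (16 * 4) mod 17 = 13
  4^8 mod 17 = (13 * 4) mod 17 = 1
Result: shared secret = 1.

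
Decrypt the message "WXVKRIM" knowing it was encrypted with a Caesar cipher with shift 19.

Step 1: Reverse the shift by subtracting 19 from each letter position.
  W (position 22) -> position (22-19) mod 26 = 3 -> D
  X (position 23) -> position (23-19) mod 26 = 4 -> E
  V (position 21) -> position (21-19) mod 26 = 2 -> C
  K (position 10) -> position (10-19) mod 26 = 17 -> R
  R (position 17) -> position (17-19) mod 26 = 24 -> Y
  I (position 8) -> position (8-19) mod 26 = 15 -> P
  M (position 12) -> position (12-19) mod 26 = 19 -> T
Decrypted message: DECRYPT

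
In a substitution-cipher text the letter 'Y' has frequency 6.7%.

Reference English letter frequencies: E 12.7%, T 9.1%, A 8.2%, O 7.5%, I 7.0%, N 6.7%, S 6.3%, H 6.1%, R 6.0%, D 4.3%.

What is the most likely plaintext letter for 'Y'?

Step 1: The observed frequency is 6.7%.
Step 2: Compare with English frequencies:
  E: 12.7% (difference: 6.0%)
  T: 9.1% (difference: 2.4%)
  A: 8.2% (difference: 1.5%)
  O: 7.5% (difference: 0.8%)
  I: 7.0% (difference: 0.3%)
  N: 6.7% (difference: 0.0%) <-- closest
  S: 6.3% (difference: 0.4%)
  H: 6.1% (difference: 0.6%)
  R: 6.0% (difference: 0.7%)
  D: 4.3% (difference: 2.4%)
Step 3: 'Y' most likely represents 'N' (frequency 6.7%).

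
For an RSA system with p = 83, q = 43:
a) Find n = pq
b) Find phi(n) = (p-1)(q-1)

Step 1: n = p * q = 83 * 43 = 3569.
Step 2: phi(n) = (p-1)(q-1) = 82 * 42 = 3444.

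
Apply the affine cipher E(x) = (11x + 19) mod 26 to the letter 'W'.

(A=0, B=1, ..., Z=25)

Step 1: Convert 'W' to number: x = 22.
Step 2: E(22) = (11 * 22 + 19) mod 26 = 261 mod 26 = 1.
Step 3: Convert 1 back to letter: B.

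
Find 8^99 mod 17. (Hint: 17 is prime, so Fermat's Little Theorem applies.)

Step 1: Since 17 is prime, by Fermat's Little Theorem: 8^16 = 1 (mod 17).
Step 2: Reduce exponent: 99 mod 16 = 3.
Step 3: So 8^99 = 8^3 (mod 17).
Step 4: 8^3 mod 17 = 2.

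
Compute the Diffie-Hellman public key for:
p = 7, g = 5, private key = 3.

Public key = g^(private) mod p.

Step 1: A = g^a mod p = 5^3 mod 7.
  5^1 mod 7 = 5
  5^2 mod 7 = (5 * 5) mod 7 = 4
  5^3 mod 7 = (4 * 5) mod 7 = 6
Result: A = 6.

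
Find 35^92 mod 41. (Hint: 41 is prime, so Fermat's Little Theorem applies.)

Step 1: Since 41 is prime, by Fermat's Little Theorem: 35^40 = 1 (mod 41).
Step 2: Reduce exponent: 92 mod 40 = 12.
Step 3: So 35^92 = 35^12 (mod 41).
Step 4: 35^12 mod 41 = 4.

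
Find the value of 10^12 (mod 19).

Step 1: Compute 10^12 mod 19 step by step, reducing modulo 19 at each step.
  10^1 mod 19 = 10
  10^2 mod 19 = (10 * 10) mod 19 = 5
  10^3 mod 19 = (5 * 10) mod 19 = 12
  10^4 mod 19 = (12 * 10) mod 19 = 6
  10^5 mod 19 = (6 * 10) mod 19 = 3
  10^6 mod 19 = (3 * 10) mod 19 = 11
  10^7 mod 19 = (11 * 10) mod 19 = 15
  10^8 mod 19 = (15 * 10) mod 19 = 17
  10^9 mod 19 = (17 * 10) mod 19 = 18
  10^10 mod 19 = (18 * 10) mod 19 = 9
  10^11 mod 19 = (9 * 10) mod 19 = 14
  10^12 mod 19 = (14 * 10) mod 19 = 7
Step 2: Result = 7.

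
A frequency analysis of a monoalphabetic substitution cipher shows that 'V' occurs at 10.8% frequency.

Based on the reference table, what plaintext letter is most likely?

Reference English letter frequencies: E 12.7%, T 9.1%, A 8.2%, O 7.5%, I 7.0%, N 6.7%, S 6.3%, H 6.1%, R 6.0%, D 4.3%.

Step 1: The observed frequency is 10.8%.
Step 2: Compare with English frequencies:
  E: 12.7% (difference: 1.9%)
  T: 9.1% (difference: 1.7%) <-- closest
  A: 8.2% (difference: 2.6%)
  O: 7.5% (difference: 3.3%)
  I: 7.0% (difference: 3.8%)
  N: 6.7% (difference: 4.1%)
  S: 6.3% (difference: 4.5%)
  H: 6.1% (difference: 4.7%)
  R: 6.0% (difference: 4.8%)
  D: 4.3% (difference: 6.5%)
Step 3: 'V' most likely represents 'T' (frequency 9.1%).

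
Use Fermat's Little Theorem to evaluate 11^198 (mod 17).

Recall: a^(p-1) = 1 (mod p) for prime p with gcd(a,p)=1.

Step 1: Since 17 is prime, by Fermat's Little Theorem: 11^16 = 1 (mod 17).
Step 2: Reduce exponent: 198 mod 16 = 6.
Step 3: So 11^198 = 11^6 (mod 17).
Step 4: 11^6 mod 17 = 8.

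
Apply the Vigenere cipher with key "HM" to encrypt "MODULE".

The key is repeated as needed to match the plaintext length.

Step 1: Repeat key to match plaintext length:
  Plaintext: MODULE
  Key:       HMHMHM
Step 2: Encrypt each letter:
  M(12) + H(7) = (12+7) mod 26 = 19 = T
  O(14) + M(12) = (14+12) mod 26 = 0 = A
  D(3) + H(7) = (3+7) mod 26 = 10 = K
  U(20) + M(12) = (20+12) mod 26 = 6 = G
  L(11) + H(7) = (11+7) mod 26 = 18 = S
  E(4) + M(12) = (4+12) mod 26 = 16 = Q
Ciphertext: TAKGSQ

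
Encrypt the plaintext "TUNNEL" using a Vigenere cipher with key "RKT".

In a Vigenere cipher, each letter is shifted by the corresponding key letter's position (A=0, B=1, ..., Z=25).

Step 1: Repeat key to match plaintext length:
  Plaintext: TUNNEL
  Key:       RKTRKT
Step 2: Encrypt each letter:
  T(19) + R(17) = (19+17) mod 26 = 10 = K
  U(20) + K(10) = (20+10) mod 26 = 4 = E
  N(13) + T(19) = (13+19) mod 26 = 6 = G
  N(13) + R(17) = (13+17) mod 26 = 4 = E
  E(4) + K(10) = (4+10) mod 26 = 14 = O
  L(11) + T(19) = (11+19) mod 26 = 4 = E
Ciphertext: KEGEOE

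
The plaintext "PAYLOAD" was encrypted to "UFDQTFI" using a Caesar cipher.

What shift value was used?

Step 1: Compare first letters: P (position 15) -> U (position 20).
Step 2: Shift = (20 - 15) mod 26 = 5.
The shift value is 5.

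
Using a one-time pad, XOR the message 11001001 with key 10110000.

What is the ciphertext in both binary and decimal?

Step 1: Write out the XOR operation bit by bit:
  Message: 11001001
  Key:     10110000
  XOR:     01111001
Step 2: Convert to decimal: 01111001 = 121.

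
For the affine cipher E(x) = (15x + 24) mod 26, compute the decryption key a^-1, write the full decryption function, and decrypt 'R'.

Step 1: Find a^-1, the modular inverse of 15 mod 26.
Step 2: We need 15 * a^-1 = 1 (mod 26).
Step 3: 15 * 7 = 105 = 4 * 26 + 1, so a^-1 = 7.
Step 4: D(y) = 7(y - 24) mod 26.
Step 5: Apply to 'R' (y = 17): D(17) = 7 * (17 - 24) mod 26 = 7 * -7 mod 26 = 3 -> 'D'.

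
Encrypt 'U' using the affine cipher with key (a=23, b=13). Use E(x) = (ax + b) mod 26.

Step 1: Convert 'U' to number: x = 20.
Step 2: E(20) = (23 * 20 + 13) mod 26 = 473 mod 26 = 5.
Step 3: Convert 5 back to letter: F.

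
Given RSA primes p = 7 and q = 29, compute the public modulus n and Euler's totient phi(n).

Step 1: n = p * q = 7 * 29 = 203.
Step 2: phi(n) = (p-1)(q-1) = 6 * 28 = 168.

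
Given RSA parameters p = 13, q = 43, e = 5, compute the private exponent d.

Step 1: n = 13 * 43 = 559.
Step 2: phi(n) = 12 * 42 = 504.
Step 3: Find d such that 5 * d = 1 (mod 504).
Step 4: d = 5^(-1) mod 504 = 101.
Verification: 5 * 101 = 505 = 1 * 504 + 1.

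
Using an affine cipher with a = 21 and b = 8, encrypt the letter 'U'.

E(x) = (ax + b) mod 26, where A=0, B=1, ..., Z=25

Step 1: Convert 'U' to number: x = 20.
Step 2: E(20) = (21 * 20 + 8) mod 26 = 428 mod 26 = 12.
Step 3: Convert 12 back to letter: M.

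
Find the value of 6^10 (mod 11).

Step 1: Compute 6^10 mod 11 step by step, reducing modulo 11 at each step.
  6^1 mod 11 = 6
  6^2 mod 11 = (6 * 6) mod 11 = 3
  6^3 mod 11 = (3 * 6) mod 11 = 7
  6^4 mod 11 = (7 * 6) mod 11 = 9
  6^5 mod 11 = (9 * 6) mod 11 = 10
  6^6 mod 11 = (10 * 6) mod 11 = 5
  6^7 mod 11 = (5 * 6) mod 11 = 8
  6^8 mod 11 = (8 * 6) mod 11 = 4
  6^9 mod 11 = (4 * 6) mod 11 = 2
  6^10 mod 11 = (2 * 6) mod 11 = 1
Step 2: Result = 1.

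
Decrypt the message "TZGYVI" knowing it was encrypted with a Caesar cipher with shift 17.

Step 1: Reverse the shift by subtracting 17 from each letter position.
  T (position 19) -> position (19-17) mod 26 = 2 -> C
  Z (position 25) -> position (25-17) mod 26 = 8 -> I
  G (position 6) -> position (6-17) mod 26 = 15 -> P
  Y (position 24) -> position (24-17) mod 26 = 7 -> H
  V (position 21) -> position (21-17) mod 26 = 4 -> E
  I (position 8) -> position (8-17) mod 26 = 17 -> R
Decrypted message: CIPHER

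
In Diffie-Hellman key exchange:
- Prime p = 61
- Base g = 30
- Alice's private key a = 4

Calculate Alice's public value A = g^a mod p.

Step 1: A = g^a mod p = 30^4 mod 61.
  30^1 mod 61 = 30
  30^2 mod 61 = (30 * 30) mod 61 = 46
  30^3 mod 61 = (46 * 30) mod 61 = 38
  30^4 mod 61 = (38 * 30) mod 61 = 42
Result: A = 42.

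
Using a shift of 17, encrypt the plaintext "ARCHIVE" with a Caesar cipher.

Step 1: For each letter, shift forward by 17 positions (mod 26).
  A (position 0) -> position (0+17) mod 26 = 17 -> R
  R (position 17) -> position (17+17) mod 26 = 8 -> I
  C (position 2) -> position (2+17) mod 26 = 19 -> T
  H (position 7) -> position (7+17) mod 26 = 24 -> Y
  I (position 8) -> position (8+17) mod 26 = 25 -> Z
  V (position 21) -> position (21+17) mod 26 = 12 -> M
  E (position 4) -> position (4+17) mod 26 = 21 -> V
Result: RITYZMV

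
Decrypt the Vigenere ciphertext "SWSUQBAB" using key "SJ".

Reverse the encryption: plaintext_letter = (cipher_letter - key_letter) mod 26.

Step 1: Extend key: SJSJSJSJ
Step 2: Decrypt each letter (c - k) mod 26:
  S(18) - S(18) = (18-18) mod 26 = 0 = A
  W(22) - J(9) = (22-9) mod 26 = 13 = N
  S(18) - S(18) = (18-18) mod 26 = 0 = A
  U(20) - J(9) = (20-9) mod 26 = 11 = L
  Q(16) - S(18) = (16-18) mod 26 = 24 = Y
  B(1) - J(9) = (1-9) mod 26 = 18 = S
  A(0) - S(18) = (0-18) mod 26 = 8 = I
  B(1) - J(9) = (1-9) mod 26 = 18 = S
Plaintext: ANALYSIS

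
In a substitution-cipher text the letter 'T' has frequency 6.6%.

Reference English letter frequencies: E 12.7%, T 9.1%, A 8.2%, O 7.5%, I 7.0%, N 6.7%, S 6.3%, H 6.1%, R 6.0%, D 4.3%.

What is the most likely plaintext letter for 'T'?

Step 1: The observed frequency is 6.6%.
Step 2: Compare with English frequencies:
  E: 12.7% (difference: 6.1%)
  T: 9.1% (difference: 2.5%)
  A: 8.2% (difference: 1.6%)
  O: 7.5% (difference: 0.9%)
  I: 7.0% (difference: 0.4%)
  N: 6.7% (difference: 0.1%) <-- closest
  S: 6.3% (difference: 0.3%)
  H: 6.1% (difference: 0.5%)
  R: 6.0% (difference: 0.6%)
  D: 4.3% (difference: 2.3%)
Step 3: 'T' most likely represents 'N' (frequency 6.7%).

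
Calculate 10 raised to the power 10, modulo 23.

Step 1: Compute 10^10 mod 23 step by step, reducing modulo 23 at each step.
  10^1 mod 23 = 10
  10^2 mod 23 = (10 * 10) mod 23 = 8
  10^3 mod 23 = (8 * 10) mod 23 = 11
  10^4 mod 23 = (11 * 10) mod 23 = 18
  10^5 mod 23 = (18 * 10) mod 23 = 19
  10^6 mod 23 = (19 * 10) mod 23 = 6
  10^7 mod 23 = (6 * 10) mod 23 = 14
  10^8 mod 23 = (14 * 10) mod 23 = 2
  10^9 mod 23 = (2 * 10) mod 23 = 20
  10^10 mod 23 = (20 * 10) mod 23 = 16
Step 2: Result = 16.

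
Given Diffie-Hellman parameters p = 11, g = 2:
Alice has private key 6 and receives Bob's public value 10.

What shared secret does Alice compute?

Step 1: s = B^a mod p = 10^6 mod 11.
  10^1 mod 11 = 10
  10^2 mod 11 = (10 * 10) mod 11 = 1
  10^3 mod 11 = (1 * 10) mod 11 = 10
  10^4 mod 11 = (10 * 10) mod 11 = 1
  10^5 mod 11 = (1 * 10) mod 11 = 10
  10^6 mod 11 = (10 * 10) mod 11 = 1
Result: shared secret = 1.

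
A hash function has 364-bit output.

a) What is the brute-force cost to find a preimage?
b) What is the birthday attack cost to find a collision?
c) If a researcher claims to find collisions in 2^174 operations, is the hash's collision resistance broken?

Step 1: Preimage resistance requires brute-force of 2^364 operations.
Step 2: Collision resistance (birthday bound) = 2^(364/2) = 2^182.
Step 3: The claimed attack costs 2^174 operations.
Step 4: Since 2^174 < 2^182, the claimed attack beats the generic birthday bound, so collision resistance is broken.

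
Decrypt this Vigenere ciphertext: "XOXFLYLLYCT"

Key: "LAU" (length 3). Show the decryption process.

Step 1: Key 'LAU' has length 3. Extended key: LAULAULAULA
Step 2: Decrypt each position:
  X(23) - L(11) = 12 = M
  O(14) - A(0) = 14 = O
  X(23) - U(20) = 3 = D
  F(5) - L(11) = 20 = U
  L(11) - A(0) = 11 = L
  Y(24) - U(20) = 4 = E
  L(11) - L(11) = 0 = A
  L(11) - A(0) = 11 = L
  Y(24) - U(20) = 4 = E
  C(2) - L(11) = 17 = R
  T(19) - A(0) = 19 = T
Plaintext: MODULEALERT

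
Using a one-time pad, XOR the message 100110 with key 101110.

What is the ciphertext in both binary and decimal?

Step 1: Write out the XOR operation bit by bit:
  Message: 100110
  Key:     101110
  XOR:     001000
Step 2: Convert to decimal: 001000 = 8.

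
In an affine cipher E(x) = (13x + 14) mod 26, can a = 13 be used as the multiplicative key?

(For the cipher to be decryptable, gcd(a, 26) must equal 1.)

Step 1: Compute gcd(13, 26).
Step 2: gcd(13, 26) = 13.
Since gcd = 13 != 1, 13 shares a common factor with 26, so it cannot be used.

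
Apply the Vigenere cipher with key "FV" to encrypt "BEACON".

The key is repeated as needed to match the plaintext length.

Step 1: Repeat key to match plaintext length:
  Plaintext: BEACON
  Key:       FVFVFV
Step 2: Encrypt each letter:
  B(1) + F(5) = (1+5) mod 26 = 6 = G
  E(4) + V(21) = (4+21) mod 26 = 25 = Z
  A(0) + F(5) = (0+5) mod 26 = 5 = F
  C(2) + V(21) = (2+21) mod 26 = 23 = X
  O(14) + F(5) = (14+5) mod 26 = 19 = T
  N(13) + V(21) = (13+21) mod 26 = 8 = I
Ciphertext: GZFXTI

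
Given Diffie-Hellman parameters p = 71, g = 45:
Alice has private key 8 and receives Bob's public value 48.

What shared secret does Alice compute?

Step 1: s = B^a mod p = 48^8 mod 71.
  48^1 mod 71 = 48
  48^2 mod 71 = (48 * 48) mod 71 = 32
  48^3 mod 71 = (32 * 48) mod 71 = 45
  48^4 mod 71 = (45 * 48) mod 71 = 30
  48^5 mod 71 = (30 * 48) mod 71 = 20
  48^6 mod 71 = (20 * 48) mod 71 = 37
  48^7 mod 71 = (37 * 48) mod 71 = 1
  48^8 mod 71 = (1 * 48) mod 71 = 48
Result: shared secret = 48.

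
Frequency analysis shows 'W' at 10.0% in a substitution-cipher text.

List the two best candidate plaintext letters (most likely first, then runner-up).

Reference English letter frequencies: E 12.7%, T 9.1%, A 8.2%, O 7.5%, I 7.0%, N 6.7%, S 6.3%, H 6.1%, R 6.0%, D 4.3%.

Step 1: Observed frequency of 'W' is 10.0%.
Step 2: Compute distances to each reference frequency and sort:
  T (9.1%): difference = 0.9% <-- BEST
  A (8.2%): difference = 1.8% <-- RUNNER-UP
  O (7.5%): difference = 2.5%
  E (12.7%): difference = 2.7%
  I (7.0%): difference = 3.0%
Step 3: Most likely is 'T' (9.1%, diff 0.9%); second most likely is 'A' (8.2%, diff 1.8%).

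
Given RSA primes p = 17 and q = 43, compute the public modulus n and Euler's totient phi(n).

Step 1: n = p * q = 17 * 43 = 731.
Step 2: phi(n) = (p-1)(q-1) = 16 * 42 = 672.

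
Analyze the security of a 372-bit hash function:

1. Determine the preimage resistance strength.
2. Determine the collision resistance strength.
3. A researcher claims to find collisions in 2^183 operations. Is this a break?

Step 1: Preimage resistance requires brute-force of 2^372 operations.
Step 2: Collision resistance (birthday bound) = 2^(372/2) = 2^186.
Step 3: The claimed attack costs 2^183 operations.
Step 4: Since 2^183 < 2^186, the claimed attack beats the generic birthday bound, so collision resistance is broken.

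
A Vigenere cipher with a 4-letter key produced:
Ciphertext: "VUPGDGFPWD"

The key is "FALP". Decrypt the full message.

Step 1: Key 'FALP' has length 4. Extended key: FALPFALPFA
Step 2: Decrypt each position:
  V(21) - F(5) = 16 = Q
  U(20) - A(0) = 20 = U
  P(15) - L(11) = 4 = E
  G(6) - P(15) = 17 = R
  D(3) - F(5) = 24 = Y
  G(6) - A(0) = 6 = G
  F(5) - L(11) = 20 = U
  P(15) - P(15) = 0 = A
  W(22) - F(5) = 17 = R
  D(3) - A(0) = 3 = D
Plaintext: QUERYGUARD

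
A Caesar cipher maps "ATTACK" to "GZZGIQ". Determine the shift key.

Step 1: Compare first letters: A (position 0) -> G (position 6).
Step 2: Shift = (6 - 0) mod 26 = 6.
The shift value is 6.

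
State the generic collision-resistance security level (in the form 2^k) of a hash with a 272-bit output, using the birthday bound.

Step 1: The birthday paradox gives collision probability ~50% after sqrt(2^n) = 2^(n/2) hashes.
Step 2: For 272-bit output: 2^(272/2) = 2^136.
Step 3: Approximately 2^136 hash computations needed.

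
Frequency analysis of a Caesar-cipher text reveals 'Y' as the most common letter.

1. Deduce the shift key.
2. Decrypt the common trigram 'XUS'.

Step 1: In English, 'E' is the most frequent letter (12.7%).
Step 2: The most frequent ciphertext letter is 'Y' (position 24).
Step 3: Shift = (24 - 4) mod 26 = 20.
Step 4: Decrypt 'XUS' by shifting back 20:
  X -> D
  U -> A
  S -> Y
Step 5: 'XUS' decrypts to 'DAY'.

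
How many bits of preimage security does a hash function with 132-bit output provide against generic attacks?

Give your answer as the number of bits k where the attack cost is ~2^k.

Step 1: The hash has a 132-bit output.
Step 2: Preimage resistance means: given a digest h(x), it should be infeasible to find any input that hashes to it.
With a 132-bit output there are 2^132 possible digests, so a generic brute-force preimage search costs about 2^132 evaluations.
Step 3: Security level = 132 bits.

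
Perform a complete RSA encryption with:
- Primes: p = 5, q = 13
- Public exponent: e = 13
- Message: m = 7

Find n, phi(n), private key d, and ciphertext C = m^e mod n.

Step 1: n = 5 * 13 = 65.
Step 2: phi(n) = (5-1)(13-1) = 4 * 12 = 48.
Step 3: Find d = 13^(-1) mod 48 = 37.
  Verify: 13 * 37 = 481 = 1 (mod 48).
Step 4: C = 7^13 mod 65 = 7.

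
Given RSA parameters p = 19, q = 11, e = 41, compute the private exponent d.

Step 1: n = 19 * 11 = 209.
Step 2: phi(n) = 18 * 10 = 180.
Step 3: Find d such that 41 * d = 1 (mod 180).
Step 4: d = 41^(-1) mod 180 = 101.
Verification: 41 * 101 = 4141 = 23 * 180 + 1.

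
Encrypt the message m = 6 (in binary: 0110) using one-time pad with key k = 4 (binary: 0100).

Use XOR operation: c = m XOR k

Step 1: Write out the XOR operation bit by bit:
  Message: 0110
  Key:     0100
  XOR:     0010
Step 2: Convert to decimal: 0010 = 2.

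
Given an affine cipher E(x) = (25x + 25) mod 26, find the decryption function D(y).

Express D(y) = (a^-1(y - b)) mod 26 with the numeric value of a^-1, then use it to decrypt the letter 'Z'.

Step 1: Find a^-1, the modular inverse of 25 mod 26.
Step 2: We need 25 * a^-1 = 1 (mod 26).
Step 3: 25 * 25 = 625 = 24 * 26 + 1, so a^-1 = 25.
Step 4: D(y) = 25(y - 25) mod 26.
Step 5: Apply to 'Z' (y = 25): D(25) = 25 * (25 - 25) mod 26 = 25 * 0 mod 26 = 0 -> 'A'.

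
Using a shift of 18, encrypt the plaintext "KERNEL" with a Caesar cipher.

Step 1: For each letter, shift forward by 18 positions (mod 26).
  K (position 10) -> position (10+18) mod 26 = 2 -> C
  E (position 4) -> position (4+18) mod 26 = 22 -> W
  R (position 17) -> position (17+18) mod 26 = 9 -> J
  N (position 13) -> position (13+18) mod 26 = 5 -> F
  E (position 4) -> position (4+18) mod 26 = 22 -> W
  L (position 11) -> position (11+18) mod 26 = 3 -> D
Result: CWJFWD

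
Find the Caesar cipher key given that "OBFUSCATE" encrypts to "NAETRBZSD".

Step 1: Compare first letters: O (position 14) -> N (position 13).
Step 2: Shift = (13 - 14) mod 26 = 25.
The shift value is 25.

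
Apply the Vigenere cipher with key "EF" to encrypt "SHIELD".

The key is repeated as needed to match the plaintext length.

Step 1: Repeat key to match plaintext length:
  Plaintext: SHIELD
  Key:       EFEFEF
Step 2: Encrypt each letter:
  S(18) + E(4) = (18+4) mod 26 = 22 = W
  H(7) + F(5) = (7+5) mod 26 = 12 = M
  I(8) + E(4) = (8+4) mod 26 = 12 = M
  E(4) + F(5) = (4+5) mod 26 = 9 = J
  L(11) + E(4) = (11+4) mod 26 = 15 = P
  D(3) + F(5) = (3+5) mod 26 = 8 = I
Ciphertext: WMMJPI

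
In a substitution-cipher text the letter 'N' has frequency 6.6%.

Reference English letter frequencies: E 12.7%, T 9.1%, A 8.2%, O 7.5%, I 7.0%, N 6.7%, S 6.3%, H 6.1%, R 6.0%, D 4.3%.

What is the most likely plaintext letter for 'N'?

Step 1: The observed frequency is 6.6%.
Step 2: Compare with English frequencies:
  E: 12.7% (difference: 6.1%)
  T: 9.1% (difference: 2.5%)
  A: 8.2% (difference: 1.6%)
  O: 7.5% (difference: 0.9%)
  I: 7.0% (difference: 0.4%)
  N: 6.7% (difference: 0.1%) <-- closest
  S: 6.3% (difference: 0.3%)
  H: 6.1% (difference: 0.5%)
  R: 6.0% (difference: 0.6%)
  D: 4.3% (difference: 2.3%)
Step 3: 'N' most likely represents 'N' (frequency 6.7%).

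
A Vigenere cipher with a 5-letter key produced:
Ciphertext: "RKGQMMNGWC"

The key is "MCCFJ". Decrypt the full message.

Step 1: Key 'MCCFJ' has length 5. Extended key: MCCFJMCCFJ
Step 2: Decrypt each position:
  R(17) - M(12) = 5 = F
  K(10) - C(2) = 8 = I
  G(6) - C(2) = 4 = E
  Q(16) - F(5) = 11 = L
  M(12) - J(9) = 3 = D
  M(12) - M(12) = 0 = A
  N(13) - C(2) = 11 = L
  G(6) - C(2) = 4 = E
  W(22) - F(5) = 17 = R
  C(2) - J(9) = 19 = T
Plaintext: FIELDALERT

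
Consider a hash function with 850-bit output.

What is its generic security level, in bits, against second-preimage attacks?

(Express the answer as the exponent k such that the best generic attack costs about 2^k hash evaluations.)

Step 1: The hash has a 850-bit output.
Step 2: Second-preimage resistance means: given a specific input x, it should be infeasible to find a different y with h(y) = h(x).
With a 850-bit output, a generic search for a second preimage costs about 2^850 evaluations (each trial matches the fixed target with probability 2^-850).
Step 3: Security level = 850 bits.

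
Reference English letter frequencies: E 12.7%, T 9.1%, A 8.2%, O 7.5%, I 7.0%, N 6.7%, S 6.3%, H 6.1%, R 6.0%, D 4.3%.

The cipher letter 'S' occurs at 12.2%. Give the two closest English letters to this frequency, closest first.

Step 1: Observed frequency of 'S' is 12.2%.
Step 2: Compute distances to each reference frequency and sort:
  E (12.7%): difference = 0.5% <-- BEST
  T (9.1%): difference = 3.1% <-- RUNNER-UP
  A (8.2%): difference = 4.0%
  O (7.5%): difference = 4.7%
  I (7.0%): difference = 5.2%
Step 3: Most likely is 'E' (12.7%, diff 0.5%); second most likely is 'T' (9.1%, diff 3.1%).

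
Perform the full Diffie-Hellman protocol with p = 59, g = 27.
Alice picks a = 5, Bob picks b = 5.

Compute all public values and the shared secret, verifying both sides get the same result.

Step 1: A = g^a mod p = 27^5 mod 59 = 48.
Step 2: B = g^b mod p = 27^5 mod 59 = 48.
Step 3: Alice computes s = B^a mod p = 48^5 mod 59 = 19.
Step 4: Bob computes s = A^b mod p = 48^5 mod 59 = 19.
Both sides agree: shared secret = 19.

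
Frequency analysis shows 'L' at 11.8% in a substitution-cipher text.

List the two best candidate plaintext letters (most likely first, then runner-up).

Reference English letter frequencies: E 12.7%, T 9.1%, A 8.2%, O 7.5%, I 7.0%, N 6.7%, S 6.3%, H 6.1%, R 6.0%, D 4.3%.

Step 1: Observed frequency of 'L' is 11.8%.
Step 2: Compute distances to each reference frequency and sort:
  E (12.7%): difference = 0.9% <-- BEST
  T (9.1%): difference = 2.7% <-- RUNNER-UP
  A (8.2%): difference = 3.6%
  O (7.5%): difference = 4.3%
  I (7.0%): difference = 4.8%
Step 3: Most likely is 'E' (12.7%, diff 0.9%); second most likely is 'T' (9.1%, diff 2.7%).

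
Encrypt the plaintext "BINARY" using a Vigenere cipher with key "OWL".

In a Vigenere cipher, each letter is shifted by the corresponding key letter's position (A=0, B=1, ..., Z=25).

Step 1: Repeat key to match plaintext length:
  Plaintext: BINARY
  Key:       OWLOWL
Step 2: Encrypt each letter:
  B(1) + O(14) = (1+14) mod 26 = 15 = P
  I(8) + W(22) = (8+22) mod 26 = 4 = E
  N(13) + L(11) = (13+11) mod 26 = 24 = Y
  A(0) + O(14) = (0+14) mod 26 = 14 = O
  R(17) + W(22) = (17+22) mod 26 = 13 = N
  Y(24) + L(11) = (24+11) mod 26 = 9 = J
Ciphertext: PEYONJ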